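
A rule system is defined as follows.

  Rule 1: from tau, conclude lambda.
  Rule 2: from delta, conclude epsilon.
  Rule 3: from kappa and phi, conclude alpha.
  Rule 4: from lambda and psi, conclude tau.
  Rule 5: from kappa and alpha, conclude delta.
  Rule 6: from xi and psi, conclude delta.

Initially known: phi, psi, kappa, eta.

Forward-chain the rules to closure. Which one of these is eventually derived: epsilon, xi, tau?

epsilon

From kappa and phi, Rule 3 gives alpha.
From kappa and alpha, Rule 5 gives delta.
delta holds, so epsilon follows (Rule 2).
No rule produces xi, and it is not given. tau would need lambda and psi (Rule 4), but lambda is never established.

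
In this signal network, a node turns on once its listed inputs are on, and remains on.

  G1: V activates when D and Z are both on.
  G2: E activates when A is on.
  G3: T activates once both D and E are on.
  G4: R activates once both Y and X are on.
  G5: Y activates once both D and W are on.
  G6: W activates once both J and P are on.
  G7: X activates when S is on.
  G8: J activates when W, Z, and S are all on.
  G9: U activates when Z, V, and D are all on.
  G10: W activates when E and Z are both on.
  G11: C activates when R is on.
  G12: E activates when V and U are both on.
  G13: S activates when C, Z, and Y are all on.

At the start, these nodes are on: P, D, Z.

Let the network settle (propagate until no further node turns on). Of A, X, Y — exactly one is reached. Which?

G1: D and Z on → V on.
G9: Z, V, and D on → U on.
V and U are on, so E activates (G12).
G10: E and Z on → W on.
D and W are on, so Y activates (G5).
No rule produces A, and it is not given. X would need S (G7), but S never turns on.

Y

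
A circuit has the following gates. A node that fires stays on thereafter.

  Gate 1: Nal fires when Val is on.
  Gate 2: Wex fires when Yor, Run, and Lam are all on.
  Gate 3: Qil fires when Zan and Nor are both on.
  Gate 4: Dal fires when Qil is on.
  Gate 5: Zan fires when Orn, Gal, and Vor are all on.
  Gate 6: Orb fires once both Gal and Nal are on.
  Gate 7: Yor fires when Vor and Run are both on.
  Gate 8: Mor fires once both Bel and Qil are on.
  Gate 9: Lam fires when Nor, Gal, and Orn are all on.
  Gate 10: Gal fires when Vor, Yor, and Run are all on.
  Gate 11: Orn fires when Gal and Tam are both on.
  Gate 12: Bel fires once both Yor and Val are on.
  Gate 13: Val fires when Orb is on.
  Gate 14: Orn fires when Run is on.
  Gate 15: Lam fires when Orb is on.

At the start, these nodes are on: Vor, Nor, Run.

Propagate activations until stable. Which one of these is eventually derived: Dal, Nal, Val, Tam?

Gate 14: Run on → Orn on.
Vor and Run are on, so Yor fires (Gate 7).
Vor, Yor, and Run are on, so Gal fires (Gate 10).
Orn, Gal, and Vor are on, so Zan fires (Gate 5).
Gate 3: Zan and Nor on → Qil on.
Gate 4: Qil on → Dal on.
Nal would need Val (Gate 1), but Val never turns on. Val would need Orb (Gate 13), but Orb never turns on. No rule produces Tam, and it is not given.

Dal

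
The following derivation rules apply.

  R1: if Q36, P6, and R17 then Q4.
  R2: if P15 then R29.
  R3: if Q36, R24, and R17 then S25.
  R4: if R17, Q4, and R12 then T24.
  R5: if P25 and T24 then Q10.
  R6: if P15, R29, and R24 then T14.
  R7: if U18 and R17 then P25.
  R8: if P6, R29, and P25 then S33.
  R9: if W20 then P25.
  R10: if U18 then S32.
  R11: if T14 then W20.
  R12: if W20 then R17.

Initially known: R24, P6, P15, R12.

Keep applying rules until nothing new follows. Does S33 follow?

From P15, R2 gives R29.
P15, R29, and R24 hold, so T14 follows (R6).
T14 holds, so W20 follows (R11).
W20 holds, so P25 follows (R9).
From P6, R29, and P25, R8 gives S33.

Yes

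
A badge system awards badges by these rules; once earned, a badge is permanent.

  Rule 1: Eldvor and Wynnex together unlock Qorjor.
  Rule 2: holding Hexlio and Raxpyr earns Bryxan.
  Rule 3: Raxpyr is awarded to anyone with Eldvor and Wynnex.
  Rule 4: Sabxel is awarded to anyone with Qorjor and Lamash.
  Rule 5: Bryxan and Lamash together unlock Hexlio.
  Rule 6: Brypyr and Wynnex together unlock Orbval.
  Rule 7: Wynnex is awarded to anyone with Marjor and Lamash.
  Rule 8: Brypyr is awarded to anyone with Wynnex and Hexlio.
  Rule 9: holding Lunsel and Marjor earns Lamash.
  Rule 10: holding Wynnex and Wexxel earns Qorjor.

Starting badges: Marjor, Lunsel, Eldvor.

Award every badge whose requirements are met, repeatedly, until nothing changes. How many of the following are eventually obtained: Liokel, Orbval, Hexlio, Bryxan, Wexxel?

0

No rule produces Liokel, and it is not given.
Orbval would need Brypyr and Wynnex (Rule 6), but Brypyr is never earned.
Hexlio would need Bryxan and Lamash (Rule 5), but Bryxan is never earned.
Bryxan would need Hexlio and Raxpyr (Rule 2), but Hexlio is never earned.
No rule produces Wexxel, and it is not given.
None of the 5 are reached.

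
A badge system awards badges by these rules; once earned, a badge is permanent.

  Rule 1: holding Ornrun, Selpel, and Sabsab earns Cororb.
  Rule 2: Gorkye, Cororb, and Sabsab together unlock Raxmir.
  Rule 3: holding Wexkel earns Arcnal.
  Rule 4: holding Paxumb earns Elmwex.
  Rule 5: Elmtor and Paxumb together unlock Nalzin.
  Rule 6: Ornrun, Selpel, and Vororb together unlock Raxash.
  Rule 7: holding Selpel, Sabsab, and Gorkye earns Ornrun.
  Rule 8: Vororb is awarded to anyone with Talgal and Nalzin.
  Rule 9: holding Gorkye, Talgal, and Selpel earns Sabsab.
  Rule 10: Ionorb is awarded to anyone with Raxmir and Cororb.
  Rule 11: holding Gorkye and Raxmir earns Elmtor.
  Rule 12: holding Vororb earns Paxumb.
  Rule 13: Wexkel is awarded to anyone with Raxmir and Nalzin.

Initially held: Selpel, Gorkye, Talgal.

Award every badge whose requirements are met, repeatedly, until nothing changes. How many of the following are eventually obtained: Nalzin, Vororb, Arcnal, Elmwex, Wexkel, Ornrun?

With Gorkye, Talgal, and Selpel, Sabsab is earned (Rule 9).
With Selpel, Sabsab, and Gorkye, Ornrun is earned (Rule 7).
Nalzin would need Elmtor and Paxumb (Rule 5), but Paxumb is never earned.
Vororb would need Talgal and Nalzin (Rule 8), but Nalzin is never earned.
Arcnal would need Wexkel (Rule 3), but Wexkel is never earned.
Elmwex would need Paxumb (Rule 4), but Paxumb is never earned.
Wexkel would need Raxmir and Nalzin (Rule 13), but Nalzin is never earned.
Ornrun: reached.
Reached: Ornrun — 1 of the 6.

1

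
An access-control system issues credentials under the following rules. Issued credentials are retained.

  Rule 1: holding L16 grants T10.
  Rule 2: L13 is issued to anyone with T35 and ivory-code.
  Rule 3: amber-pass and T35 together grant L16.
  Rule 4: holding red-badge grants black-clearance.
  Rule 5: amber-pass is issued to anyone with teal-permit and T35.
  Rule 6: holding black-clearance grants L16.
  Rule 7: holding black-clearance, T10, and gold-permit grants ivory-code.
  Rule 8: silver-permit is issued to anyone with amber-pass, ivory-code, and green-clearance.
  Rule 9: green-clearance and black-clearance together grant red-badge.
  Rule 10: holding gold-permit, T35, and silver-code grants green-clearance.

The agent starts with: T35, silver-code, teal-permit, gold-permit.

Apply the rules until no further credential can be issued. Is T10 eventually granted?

Yes

Holding teal-permit and T35 grants amber-pass (Rule 5).
Holding amber-pass and T35 grants L16 (Rule 3).
Holding L16 grants T10 (Rule 1).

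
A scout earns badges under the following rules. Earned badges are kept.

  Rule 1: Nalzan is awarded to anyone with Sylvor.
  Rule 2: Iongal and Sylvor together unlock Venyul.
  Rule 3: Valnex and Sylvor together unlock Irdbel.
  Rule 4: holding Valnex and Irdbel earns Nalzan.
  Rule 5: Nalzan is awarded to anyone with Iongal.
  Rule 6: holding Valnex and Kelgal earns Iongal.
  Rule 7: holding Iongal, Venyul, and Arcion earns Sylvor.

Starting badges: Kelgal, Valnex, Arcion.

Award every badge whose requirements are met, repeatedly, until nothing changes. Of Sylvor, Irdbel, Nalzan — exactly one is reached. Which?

With Valnex and Kelgal, Iongal is earned (Rule 6).
With Iongal, Nalzan is earned (Rule 5).
Sylvor would need Iongal, Venyul, and Arcion (Rule 7), but Venyul is never earned. Irdbel would need Valnex and Sylvor (Rule 3), but Sylvor is never earned.

Nalzan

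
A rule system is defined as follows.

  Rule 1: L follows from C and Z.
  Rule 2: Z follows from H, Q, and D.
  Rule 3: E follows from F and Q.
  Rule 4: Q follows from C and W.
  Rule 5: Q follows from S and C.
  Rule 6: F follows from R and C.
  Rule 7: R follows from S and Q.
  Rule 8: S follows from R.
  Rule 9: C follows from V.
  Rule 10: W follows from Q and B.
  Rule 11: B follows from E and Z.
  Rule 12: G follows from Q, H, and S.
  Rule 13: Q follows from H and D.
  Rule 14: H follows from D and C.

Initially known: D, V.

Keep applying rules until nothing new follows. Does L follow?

From V, Rule 9 gives C.
D and C hold, so H follows (Rule 14).
From H and D, Rule 13 gives Q.
H, Q, and D hold, so Z follows (Rule 2).
From C and Z, Rule 1 gives L.

Yes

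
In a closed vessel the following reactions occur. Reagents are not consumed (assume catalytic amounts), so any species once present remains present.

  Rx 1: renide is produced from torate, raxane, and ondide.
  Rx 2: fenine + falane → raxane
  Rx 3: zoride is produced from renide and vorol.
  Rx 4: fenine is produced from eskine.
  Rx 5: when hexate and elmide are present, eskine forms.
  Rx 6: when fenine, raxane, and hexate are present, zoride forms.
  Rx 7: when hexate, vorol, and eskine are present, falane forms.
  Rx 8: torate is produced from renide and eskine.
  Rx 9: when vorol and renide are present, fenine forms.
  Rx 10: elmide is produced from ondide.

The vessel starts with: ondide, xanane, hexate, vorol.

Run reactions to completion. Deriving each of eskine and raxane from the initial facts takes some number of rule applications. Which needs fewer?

eskine: ondide present → elmide forms (Rx 10). hexate and elmide present → eskine forms (Rx 5). [2 rule applications]
raxane: ondide present → elmide forms (Rx 10). hexate and elmide present → eskine forms (Rx 5). hexate, vorol, and eskine present → falane forms (Rx 7). eskine present → fenine forms (Rx 4). fenine and falane present → raxane forms (Rx 2). [5 rule applications]
eskine needs fewer.

eskine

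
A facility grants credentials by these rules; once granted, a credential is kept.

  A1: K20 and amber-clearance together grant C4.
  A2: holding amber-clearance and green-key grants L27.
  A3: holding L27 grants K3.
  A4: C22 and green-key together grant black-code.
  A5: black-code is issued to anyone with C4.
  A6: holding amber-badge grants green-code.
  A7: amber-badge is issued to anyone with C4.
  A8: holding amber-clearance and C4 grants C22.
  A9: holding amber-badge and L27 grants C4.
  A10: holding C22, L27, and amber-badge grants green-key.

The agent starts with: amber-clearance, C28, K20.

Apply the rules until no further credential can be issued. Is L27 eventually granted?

L27 would need amber-clearance and green-key (A2), but green-key is never granted.

No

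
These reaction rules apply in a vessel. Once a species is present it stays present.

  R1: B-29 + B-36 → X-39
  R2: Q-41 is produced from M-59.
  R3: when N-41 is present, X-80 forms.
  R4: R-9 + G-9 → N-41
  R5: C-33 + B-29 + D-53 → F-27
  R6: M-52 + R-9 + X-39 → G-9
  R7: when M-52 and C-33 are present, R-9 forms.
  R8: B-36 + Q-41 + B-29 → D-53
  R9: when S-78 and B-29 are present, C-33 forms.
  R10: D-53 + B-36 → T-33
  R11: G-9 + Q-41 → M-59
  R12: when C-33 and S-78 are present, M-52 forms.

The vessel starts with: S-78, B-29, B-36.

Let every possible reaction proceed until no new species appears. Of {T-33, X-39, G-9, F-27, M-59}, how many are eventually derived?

2

S-78 and B-29 present → C-33 forms (R9).
B-29 and B-36 present → X-39 forms (R1).
C-33 and S-78 present → M-52 forms (R12).
M-52 and C-33 present → R-9 forms (R7).
M-52, R-9, and X-39 present → G-9 forms (R6).
T-33 would need D-53 and B-36 (R10), but D-53 never forms.
X-39: reached.
G-9: reached.
F-27 would need C-33, B-29, and D-53 (R5), but D-53 never forms.
M-59 would need G-9 and Q-41 (R11), but Q-41 never forms.
Reached: X-39 and G-9 — 2 of the 5.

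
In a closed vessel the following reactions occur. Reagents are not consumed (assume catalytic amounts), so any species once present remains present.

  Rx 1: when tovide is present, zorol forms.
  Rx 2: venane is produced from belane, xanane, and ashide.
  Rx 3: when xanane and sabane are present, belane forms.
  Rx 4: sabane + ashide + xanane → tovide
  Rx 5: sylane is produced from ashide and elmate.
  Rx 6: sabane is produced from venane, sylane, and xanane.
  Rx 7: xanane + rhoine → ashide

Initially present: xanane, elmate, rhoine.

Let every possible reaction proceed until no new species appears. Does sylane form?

Yes

xanane and rhoine present → ashide forms (Rx 7).
ashide and elmate present → sylane forms (Rx 5).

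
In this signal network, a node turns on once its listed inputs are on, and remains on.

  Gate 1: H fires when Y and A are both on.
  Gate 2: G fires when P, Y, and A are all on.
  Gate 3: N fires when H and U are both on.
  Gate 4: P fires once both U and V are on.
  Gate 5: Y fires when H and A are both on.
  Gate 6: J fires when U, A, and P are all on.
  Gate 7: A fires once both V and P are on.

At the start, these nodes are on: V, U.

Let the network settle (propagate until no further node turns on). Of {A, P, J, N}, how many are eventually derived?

3

Gate 4: U and V on → P on.
V and P are on, so A fires (Gate 7).
U, A, and P are on, so J fires (Gate 6).
A: reached.
P: reached.
J: reached.
N would need H and U (Gate 3), but H never turns on.
Reached: A, P, and J — 3 of the 4.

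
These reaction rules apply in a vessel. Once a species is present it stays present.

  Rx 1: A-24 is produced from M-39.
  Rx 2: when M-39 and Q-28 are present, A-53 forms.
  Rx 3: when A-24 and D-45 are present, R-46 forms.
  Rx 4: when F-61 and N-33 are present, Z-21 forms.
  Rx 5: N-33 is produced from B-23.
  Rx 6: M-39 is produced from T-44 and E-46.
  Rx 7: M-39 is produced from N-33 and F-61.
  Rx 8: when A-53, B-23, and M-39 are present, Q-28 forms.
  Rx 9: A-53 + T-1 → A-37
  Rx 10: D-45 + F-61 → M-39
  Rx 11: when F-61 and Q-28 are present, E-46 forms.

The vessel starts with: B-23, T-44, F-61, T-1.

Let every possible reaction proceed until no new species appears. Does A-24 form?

B-23 present → N-33 forms (Rx 5).
N-33 and F-61 present → M-39 forms (Rx 7).
M-39 present → A-24 forms (Rx 1).

Yes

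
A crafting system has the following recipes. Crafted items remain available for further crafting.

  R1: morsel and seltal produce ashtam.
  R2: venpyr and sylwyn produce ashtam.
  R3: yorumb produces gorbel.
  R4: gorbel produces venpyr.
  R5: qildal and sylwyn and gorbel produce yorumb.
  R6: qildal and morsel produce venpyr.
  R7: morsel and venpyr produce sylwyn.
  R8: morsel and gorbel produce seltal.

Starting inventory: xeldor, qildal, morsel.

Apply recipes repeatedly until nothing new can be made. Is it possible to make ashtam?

Using R6, qildal and morsel make venpyr.
Using R7, morsel and venpyr make sylwyn.
Using R2, venpyr and sylwyn make ashtam.

Yes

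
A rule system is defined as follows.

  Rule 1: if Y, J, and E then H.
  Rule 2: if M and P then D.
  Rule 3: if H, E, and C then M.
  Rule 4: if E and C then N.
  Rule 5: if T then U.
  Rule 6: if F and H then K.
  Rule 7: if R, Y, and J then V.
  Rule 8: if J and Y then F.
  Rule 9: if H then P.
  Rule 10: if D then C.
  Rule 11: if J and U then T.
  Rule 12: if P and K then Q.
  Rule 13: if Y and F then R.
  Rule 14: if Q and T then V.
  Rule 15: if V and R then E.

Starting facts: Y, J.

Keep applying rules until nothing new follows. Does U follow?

No

U would need T (Rule 5), but T is never established.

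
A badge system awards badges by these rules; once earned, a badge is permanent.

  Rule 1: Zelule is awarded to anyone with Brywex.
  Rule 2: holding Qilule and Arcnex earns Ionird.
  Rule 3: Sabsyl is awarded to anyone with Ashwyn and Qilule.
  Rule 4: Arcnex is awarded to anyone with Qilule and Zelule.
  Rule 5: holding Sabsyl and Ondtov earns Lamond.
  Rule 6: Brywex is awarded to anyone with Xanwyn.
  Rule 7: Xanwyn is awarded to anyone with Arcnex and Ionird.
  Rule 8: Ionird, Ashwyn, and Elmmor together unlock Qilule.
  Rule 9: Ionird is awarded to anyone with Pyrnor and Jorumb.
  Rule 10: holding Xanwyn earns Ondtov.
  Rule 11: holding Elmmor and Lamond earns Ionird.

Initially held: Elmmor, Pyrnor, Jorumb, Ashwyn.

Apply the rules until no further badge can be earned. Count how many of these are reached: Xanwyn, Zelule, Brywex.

Xanwyn would need Arcnex and Ionird (Rule 7), but Arcnex is never earned.
Zelule would need Brywex (Rule 1), but Brywex is never earned.
Brywex would need Xanwyn (Rule 6), but Xanwyn is never earned.
None of the 3 are reached.

0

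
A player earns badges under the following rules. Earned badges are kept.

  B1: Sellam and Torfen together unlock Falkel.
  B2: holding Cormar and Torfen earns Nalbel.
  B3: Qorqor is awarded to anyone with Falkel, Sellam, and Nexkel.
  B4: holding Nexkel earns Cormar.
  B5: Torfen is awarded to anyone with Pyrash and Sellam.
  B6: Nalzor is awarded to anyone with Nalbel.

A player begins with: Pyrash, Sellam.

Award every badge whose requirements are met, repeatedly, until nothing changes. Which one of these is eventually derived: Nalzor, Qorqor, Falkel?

With Pyrash and Sellam, Torfen is earned (B5).
With Sellam and Torfen, Falkel is earned (B1).
Qorqor would need Falkel, Sellam, and Nexkel (B3), but Nexkel is never earned. Nalzor would need Nalbel (B6), but Nalbel is never earned.

Falkel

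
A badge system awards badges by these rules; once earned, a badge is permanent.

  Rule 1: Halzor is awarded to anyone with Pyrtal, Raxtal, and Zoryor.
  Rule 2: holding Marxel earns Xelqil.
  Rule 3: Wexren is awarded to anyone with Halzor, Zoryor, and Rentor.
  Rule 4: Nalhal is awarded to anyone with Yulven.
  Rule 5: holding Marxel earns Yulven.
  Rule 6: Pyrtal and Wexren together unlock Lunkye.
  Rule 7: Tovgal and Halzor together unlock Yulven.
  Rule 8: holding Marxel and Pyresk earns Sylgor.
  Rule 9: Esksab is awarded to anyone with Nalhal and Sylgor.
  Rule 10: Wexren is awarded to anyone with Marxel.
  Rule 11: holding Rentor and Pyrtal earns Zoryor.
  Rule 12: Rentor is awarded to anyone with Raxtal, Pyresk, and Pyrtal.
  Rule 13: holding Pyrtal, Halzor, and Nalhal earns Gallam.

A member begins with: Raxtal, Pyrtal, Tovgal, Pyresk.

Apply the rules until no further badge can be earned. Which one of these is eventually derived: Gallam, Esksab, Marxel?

With Raxtal, Pyresk, and Pyrtal, Rentor is earned (Rule 12).
With Rentor and Pyrtal, Zoryor is earned (Rule 11).
With Pyrtal, Raxtal, and Zoryor, Halzor is earned (Rule 1).
With Tovgal and Halzor, Yulven is earned (Rule 7).
With Yulven, Nalhal is earned (Rule 4).
With Pyrtal, Halzor, and Nalhal, Gallam is earned (Rule 13).
No rule produces Marxel, and it is not given. Esksab would need Nalhal and Sylgor (Rule 9), but Sylgor is never earned.

Gallam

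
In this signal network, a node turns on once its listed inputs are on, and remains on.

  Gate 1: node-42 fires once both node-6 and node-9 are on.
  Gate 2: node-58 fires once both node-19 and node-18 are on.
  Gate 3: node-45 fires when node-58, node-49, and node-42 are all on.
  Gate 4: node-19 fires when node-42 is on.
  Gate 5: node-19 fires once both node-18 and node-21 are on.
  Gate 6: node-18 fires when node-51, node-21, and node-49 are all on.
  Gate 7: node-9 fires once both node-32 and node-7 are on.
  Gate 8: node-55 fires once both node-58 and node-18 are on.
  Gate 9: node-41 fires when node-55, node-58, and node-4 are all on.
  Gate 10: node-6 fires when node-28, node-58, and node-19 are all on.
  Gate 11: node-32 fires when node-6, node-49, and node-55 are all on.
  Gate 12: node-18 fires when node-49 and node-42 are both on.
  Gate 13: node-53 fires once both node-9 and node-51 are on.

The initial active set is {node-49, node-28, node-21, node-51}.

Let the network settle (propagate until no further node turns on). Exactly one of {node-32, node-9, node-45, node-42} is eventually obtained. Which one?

node-32

node-51, node-21, and node-49 are on, so node-18 fires (Gate 6).
node-18 and node-21 are on, so node-19 fires (Gate 5).
Gate 2: node-19 and node-18 on → node-58 on.
Gate 10: node-28, node-58, and node-19 on → node-6 on.
Gate 8: node-58 and node-18 on → node-55 on.
node-6, node-49, and node-55 are on, so node-32 fires (Gate 11).
node-45 would need node-58, node-49, and node-42 (Gate 3), but node-42 never turns on. node-42 would need node-6 and node-9 (Gate 1), but node-9 never turns on. node-9 would need node-32 and node-7 (Gate 7), but node-7 never turns on.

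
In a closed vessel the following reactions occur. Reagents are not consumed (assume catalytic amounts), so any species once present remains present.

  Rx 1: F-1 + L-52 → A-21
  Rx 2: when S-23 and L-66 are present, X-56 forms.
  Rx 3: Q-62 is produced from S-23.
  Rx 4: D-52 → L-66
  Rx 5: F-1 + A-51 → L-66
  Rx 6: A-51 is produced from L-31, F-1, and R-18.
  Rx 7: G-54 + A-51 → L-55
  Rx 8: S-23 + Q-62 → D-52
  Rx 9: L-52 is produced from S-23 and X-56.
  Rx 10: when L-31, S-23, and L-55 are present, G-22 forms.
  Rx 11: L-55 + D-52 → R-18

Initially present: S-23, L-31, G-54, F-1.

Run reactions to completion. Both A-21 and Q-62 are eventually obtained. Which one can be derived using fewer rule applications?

Q-62: S-23 present → Q-62 forms (Rx 3). [1 rule application]
A-21: S-23 present → Q-62 forms (Rx 3). S-23 and Q-62 present → D-52 forms (Rx 8). D-52 present → L-66 forms (Rx 4). S-23 and L-66 present → X-56 forms (Rx 2). S-23 and X-56 present → L-52 forms (Rx 9). F-1 and L-52 present → A-21 forms (Rx 1). [6 rule applications]
Q-62 needs fewer.

Q-62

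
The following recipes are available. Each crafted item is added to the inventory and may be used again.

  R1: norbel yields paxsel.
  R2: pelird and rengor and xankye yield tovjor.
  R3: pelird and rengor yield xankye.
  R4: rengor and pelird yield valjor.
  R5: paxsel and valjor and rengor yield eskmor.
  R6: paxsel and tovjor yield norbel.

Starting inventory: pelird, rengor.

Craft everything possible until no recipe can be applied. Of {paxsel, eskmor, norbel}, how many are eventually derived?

paxsel would need norbel (R1), but norbel is never obtained.
eskmor would need paxsel, valjor, and rengor (R5), but paxsel is never obtained.
norbel would need paxsel and tovjor (R6), but paxsel is never obtained.
None of the 3 are reached.

0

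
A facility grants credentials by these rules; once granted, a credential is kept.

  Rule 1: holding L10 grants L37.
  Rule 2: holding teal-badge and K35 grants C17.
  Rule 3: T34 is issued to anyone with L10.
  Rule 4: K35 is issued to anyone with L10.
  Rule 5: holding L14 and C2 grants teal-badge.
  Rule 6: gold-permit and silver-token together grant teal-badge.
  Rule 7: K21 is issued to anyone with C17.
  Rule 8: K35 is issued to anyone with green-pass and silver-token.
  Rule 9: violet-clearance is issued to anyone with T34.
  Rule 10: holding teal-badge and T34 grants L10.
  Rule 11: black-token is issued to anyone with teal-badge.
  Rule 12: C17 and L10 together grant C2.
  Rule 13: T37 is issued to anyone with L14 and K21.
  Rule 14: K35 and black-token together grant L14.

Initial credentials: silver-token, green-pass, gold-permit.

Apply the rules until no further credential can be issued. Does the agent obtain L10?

L10 would need teal-badge and T34 (Rule 10), but T34 is never granted.

No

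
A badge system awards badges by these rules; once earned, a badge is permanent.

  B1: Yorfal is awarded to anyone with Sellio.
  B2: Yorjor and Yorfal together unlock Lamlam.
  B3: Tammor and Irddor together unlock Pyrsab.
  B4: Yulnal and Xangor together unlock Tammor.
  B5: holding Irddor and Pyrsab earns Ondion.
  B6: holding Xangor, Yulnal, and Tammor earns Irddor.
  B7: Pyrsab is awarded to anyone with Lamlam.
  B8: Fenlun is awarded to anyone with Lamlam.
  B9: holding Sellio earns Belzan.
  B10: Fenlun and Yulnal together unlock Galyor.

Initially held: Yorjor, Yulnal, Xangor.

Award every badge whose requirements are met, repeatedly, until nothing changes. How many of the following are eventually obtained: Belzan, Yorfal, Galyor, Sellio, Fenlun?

0

Belzan would need Sellio (B9), but Sellio is never earned.
Yorfal would need Sellio (B1), but Sellio is never earned.
Galyor would need Fenlun and Yulnal (B10), but Fenlun is never earned.
No rule produces Sellio, and it is not given.
Fenlun would need Lamlam (B8), but Lamlam is never earned.
None of the 5 are reached.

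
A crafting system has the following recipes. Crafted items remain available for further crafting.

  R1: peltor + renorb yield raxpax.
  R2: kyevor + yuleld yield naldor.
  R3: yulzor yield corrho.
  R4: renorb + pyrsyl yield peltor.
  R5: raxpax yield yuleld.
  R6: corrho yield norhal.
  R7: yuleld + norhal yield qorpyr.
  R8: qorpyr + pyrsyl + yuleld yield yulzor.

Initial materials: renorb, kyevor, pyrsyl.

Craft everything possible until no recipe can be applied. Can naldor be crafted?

renorb + pyrsyl → peltor (R4).
peltor + renorb → raxpax (R1).
Using R5, raxpax makes yuleld.
kyevor + yuleld → naldor (R2).

Yes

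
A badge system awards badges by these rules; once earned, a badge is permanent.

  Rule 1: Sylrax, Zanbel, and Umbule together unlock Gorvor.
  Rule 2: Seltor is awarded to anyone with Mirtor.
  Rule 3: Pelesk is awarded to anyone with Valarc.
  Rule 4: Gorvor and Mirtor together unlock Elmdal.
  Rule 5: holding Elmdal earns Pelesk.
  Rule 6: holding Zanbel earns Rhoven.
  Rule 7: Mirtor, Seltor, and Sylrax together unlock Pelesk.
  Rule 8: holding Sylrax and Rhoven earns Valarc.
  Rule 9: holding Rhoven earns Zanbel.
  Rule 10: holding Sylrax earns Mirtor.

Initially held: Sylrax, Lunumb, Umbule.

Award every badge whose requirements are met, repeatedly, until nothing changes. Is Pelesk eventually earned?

Yes

With Sylrax, Mirtor is earned (Rule 10).
With Mirtor, Seltor is earned (Rule 2).
With Mirtor, Seltor, and Sylrax, Pelesk is earned (Rule 7).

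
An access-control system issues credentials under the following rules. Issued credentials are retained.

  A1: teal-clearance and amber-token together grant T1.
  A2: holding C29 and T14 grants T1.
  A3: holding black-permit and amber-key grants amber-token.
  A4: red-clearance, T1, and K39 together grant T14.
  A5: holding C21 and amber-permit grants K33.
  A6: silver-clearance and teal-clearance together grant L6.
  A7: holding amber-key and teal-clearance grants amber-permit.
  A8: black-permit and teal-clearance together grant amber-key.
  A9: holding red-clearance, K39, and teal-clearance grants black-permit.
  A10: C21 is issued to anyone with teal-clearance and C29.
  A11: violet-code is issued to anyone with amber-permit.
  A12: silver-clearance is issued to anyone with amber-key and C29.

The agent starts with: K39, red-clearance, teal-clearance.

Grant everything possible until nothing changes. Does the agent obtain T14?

Yes

Holding red-clearance, K39, and teal-clearance grants black-permit (A9).
Holding black-permit and teal-clearance grants amber-key (A8).
Holding black-permit and amber-key grants amber-token (A3).
Holding teal-clearance and amber-token grants T1 (A1).
Holding red-clearance, T1, and K39 grants T14 (A4).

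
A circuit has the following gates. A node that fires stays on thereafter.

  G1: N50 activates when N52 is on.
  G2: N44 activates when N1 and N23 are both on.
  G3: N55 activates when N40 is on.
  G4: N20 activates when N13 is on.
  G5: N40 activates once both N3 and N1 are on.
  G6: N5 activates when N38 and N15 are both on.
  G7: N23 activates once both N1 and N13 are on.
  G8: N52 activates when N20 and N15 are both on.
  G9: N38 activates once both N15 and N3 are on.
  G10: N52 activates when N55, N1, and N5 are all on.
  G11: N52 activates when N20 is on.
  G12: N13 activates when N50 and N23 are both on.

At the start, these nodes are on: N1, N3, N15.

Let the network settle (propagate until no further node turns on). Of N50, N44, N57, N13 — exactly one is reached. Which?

N50

N15 and N3 are on, so N38 activates (G9).
G5: N3 and N1 on → N40 on.
N38 and N15 are on, so N5 activates (G6).
N40 is on, so N55 activates (G3).
G10: N55, N1, and N5 on → N52 on.
G1: N52 on → N50 on.
N44 would need N1 and N23 (G2), but N23 never turns on. No rule produces N57, and it is not given. N13 would need N50 and N23 (G12), but N23 never turns on.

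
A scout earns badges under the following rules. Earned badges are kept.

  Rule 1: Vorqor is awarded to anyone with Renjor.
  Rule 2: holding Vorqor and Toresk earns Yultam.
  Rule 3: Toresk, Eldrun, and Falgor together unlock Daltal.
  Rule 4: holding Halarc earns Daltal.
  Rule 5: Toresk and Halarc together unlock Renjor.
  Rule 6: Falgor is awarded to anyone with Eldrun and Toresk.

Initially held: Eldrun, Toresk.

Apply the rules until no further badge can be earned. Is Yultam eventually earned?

No

Yultam would need Vorqor and Toresk (Rule 2), but Vorqor is never earned.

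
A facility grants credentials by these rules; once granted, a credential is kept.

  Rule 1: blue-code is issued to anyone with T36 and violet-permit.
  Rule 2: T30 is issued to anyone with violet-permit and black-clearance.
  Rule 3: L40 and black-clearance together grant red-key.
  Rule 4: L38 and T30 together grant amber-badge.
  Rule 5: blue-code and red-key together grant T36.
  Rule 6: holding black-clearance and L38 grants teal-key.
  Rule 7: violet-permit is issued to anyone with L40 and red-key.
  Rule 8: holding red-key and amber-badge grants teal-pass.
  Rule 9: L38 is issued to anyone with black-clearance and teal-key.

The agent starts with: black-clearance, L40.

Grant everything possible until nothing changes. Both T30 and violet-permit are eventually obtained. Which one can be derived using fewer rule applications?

violet-permit: Holding L40 and black-clearance grants red-key (Rule 3). Holding L40 and red-key grants violet-permit (Rule 7). [2 rule applications]
T30: Holding L40 and black-clearance grants red-key (Rule 3). Holding L40 and red-key grants violet-permit (Rule 7). Holding violet-permit and black-clearance grants T30 (Rule 2). [3 rule applications]
violet-permit needs fewer.

violet-permit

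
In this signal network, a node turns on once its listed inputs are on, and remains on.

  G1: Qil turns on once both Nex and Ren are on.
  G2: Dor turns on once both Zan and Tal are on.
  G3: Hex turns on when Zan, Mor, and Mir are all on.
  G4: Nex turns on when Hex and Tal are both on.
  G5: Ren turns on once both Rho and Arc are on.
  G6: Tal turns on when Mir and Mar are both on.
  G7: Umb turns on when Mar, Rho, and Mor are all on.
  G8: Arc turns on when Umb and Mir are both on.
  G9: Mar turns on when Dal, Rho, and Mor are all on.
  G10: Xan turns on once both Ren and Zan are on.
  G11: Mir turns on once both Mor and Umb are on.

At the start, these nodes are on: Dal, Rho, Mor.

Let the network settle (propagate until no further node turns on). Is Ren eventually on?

Yes

Dal, Rho, and Mor are on, so Mar turns on (G9).
G7: Mar, Rho, and Mor on → Umb on.
Mor and Umb are on, so Mir turns on (G11).
Umb and Mir are on, so Arc turns on (G8).
G5: Rho and Arc on → Ren on.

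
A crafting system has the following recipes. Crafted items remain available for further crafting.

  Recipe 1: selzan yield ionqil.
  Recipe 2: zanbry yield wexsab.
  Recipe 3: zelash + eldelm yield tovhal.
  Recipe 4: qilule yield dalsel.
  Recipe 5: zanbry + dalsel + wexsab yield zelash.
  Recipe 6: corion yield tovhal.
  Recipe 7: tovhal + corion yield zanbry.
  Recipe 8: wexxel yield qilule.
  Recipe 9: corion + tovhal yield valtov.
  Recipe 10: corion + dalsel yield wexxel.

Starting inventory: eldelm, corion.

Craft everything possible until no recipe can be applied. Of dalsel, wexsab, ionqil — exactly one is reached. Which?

corion → tovhal (Recipe 6).
Using Recipe 7, tovhal and corion make zanbry.
Using Recipe 2, zanbry makes wexsab.
ionqil would need selzan (Recipe 1), but selzan is never obtained. dalsel would need qilule (Recipe 4), but qilule is never obtained.

wexsab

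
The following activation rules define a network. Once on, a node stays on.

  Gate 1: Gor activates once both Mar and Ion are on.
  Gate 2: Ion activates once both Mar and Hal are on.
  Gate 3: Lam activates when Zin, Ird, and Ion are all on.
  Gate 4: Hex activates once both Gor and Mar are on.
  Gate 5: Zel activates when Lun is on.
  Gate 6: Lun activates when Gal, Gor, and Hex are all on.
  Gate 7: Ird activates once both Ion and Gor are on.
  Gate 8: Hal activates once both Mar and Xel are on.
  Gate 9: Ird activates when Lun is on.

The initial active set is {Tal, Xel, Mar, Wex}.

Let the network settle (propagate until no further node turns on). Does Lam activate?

Lam would need Zin, Ird, and Ion (Gate 3), but Zin never turns on.

No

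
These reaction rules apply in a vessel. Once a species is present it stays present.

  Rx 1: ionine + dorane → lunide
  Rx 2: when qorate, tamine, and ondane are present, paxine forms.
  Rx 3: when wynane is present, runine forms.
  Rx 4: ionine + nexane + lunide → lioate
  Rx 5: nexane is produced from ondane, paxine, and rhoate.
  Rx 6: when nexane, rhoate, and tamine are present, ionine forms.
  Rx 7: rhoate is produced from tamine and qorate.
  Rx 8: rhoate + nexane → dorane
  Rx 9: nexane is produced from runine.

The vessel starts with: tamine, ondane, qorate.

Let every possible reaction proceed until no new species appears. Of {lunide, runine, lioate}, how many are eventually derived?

qorate, tamine, and ondane present → paxine forms (Rx 2).
tamine and qorate present → rhoate forms (Rx 7).
ondane, paxine, and rhoate present → nexane forms (Rx 5).
rhoate and nexane present → dorane forms (Rx 8).
nexane, rhoate, and tamine present → ionine forms (Rx 6).
ionine and dorane present → lunide forms (Rx 1).
ionine, nexane, and lunide present → lioate forms (Rx 4).
lunide: reached.
runine would need wynane (Rx 3), but wynane never forms.
lioate: reached.
Reached: lunide and lioate — 2 of the 3.

2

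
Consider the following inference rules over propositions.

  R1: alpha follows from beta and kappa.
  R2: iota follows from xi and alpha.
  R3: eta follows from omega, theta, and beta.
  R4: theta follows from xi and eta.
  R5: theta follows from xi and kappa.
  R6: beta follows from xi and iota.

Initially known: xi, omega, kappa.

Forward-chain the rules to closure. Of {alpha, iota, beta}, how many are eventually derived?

alpha would need beta and kappa (R1), but beta is never established.
iota would need xi and alpha (R2), but alpha is never established.
beta would need xi and iota (R6), but iota is never established.
None of the 3 are reached.

0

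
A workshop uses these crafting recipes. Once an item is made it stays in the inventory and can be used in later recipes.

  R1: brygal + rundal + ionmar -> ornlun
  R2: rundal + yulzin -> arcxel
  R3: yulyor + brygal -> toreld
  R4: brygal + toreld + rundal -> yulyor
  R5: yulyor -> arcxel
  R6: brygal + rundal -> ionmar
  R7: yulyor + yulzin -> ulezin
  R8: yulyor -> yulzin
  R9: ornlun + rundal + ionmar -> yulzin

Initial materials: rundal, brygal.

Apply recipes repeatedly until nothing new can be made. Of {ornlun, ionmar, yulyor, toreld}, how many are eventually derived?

brygal + rundal -> ionmar (R6).
brygal + rundal + ionmar -> ornlun (R1).
ornlun: reached.
ionmar: reached.
yulyor would need brygal, toreld, and rundal (R4), but toreld is never obtained.
toreld would need yulyor and brygal (R3), but yulyor is never obtained.
Reached: ornlun and ionmar — 2 of the 4.

2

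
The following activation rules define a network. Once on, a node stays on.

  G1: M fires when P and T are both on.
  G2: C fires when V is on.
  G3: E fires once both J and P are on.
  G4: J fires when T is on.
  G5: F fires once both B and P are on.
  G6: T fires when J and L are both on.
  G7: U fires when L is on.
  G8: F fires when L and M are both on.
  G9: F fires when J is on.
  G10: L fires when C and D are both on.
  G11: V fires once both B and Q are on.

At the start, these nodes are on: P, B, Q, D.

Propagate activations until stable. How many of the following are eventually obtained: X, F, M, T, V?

B and P are on, so F fires (G5).
B and Q are on, so V fires (G11).
No rule produces X, and it is not given.
F: reached.
M would need P and T (G1), but T never turns on.
T would need J and L (G6), but J never turns on.
V: reached.
Reached: F and V — 2 of the 5.

2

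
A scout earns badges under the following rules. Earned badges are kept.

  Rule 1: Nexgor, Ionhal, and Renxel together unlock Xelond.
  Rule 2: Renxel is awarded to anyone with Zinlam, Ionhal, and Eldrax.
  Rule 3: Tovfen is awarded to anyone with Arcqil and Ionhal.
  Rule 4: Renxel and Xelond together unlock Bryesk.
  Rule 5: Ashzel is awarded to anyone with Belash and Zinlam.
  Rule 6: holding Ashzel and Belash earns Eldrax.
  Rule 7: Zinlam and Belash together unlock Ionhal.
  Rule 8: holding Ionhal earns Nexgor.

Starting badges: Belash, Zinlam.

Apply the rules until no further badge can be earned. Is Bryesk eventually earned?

With Zinlam and Belash, Ionhal is earned (Rule 7).
With Belash and Zinlam, Ashzel is earned (Rule 5).
With Ionhal, Nexgor is earned (Rule 8).
With Ashzel and Belash, Eldrax is earned (Rule 6).
With Zinlam, Ionhal, and Eldrax, Renxel is earned (Rule 2).
With Nexgor, Ionhal, and Renxel, Xelond is earned (Rule 1).
With Renxel and Xelond, Bryesk is earned (Rule 4).

Yes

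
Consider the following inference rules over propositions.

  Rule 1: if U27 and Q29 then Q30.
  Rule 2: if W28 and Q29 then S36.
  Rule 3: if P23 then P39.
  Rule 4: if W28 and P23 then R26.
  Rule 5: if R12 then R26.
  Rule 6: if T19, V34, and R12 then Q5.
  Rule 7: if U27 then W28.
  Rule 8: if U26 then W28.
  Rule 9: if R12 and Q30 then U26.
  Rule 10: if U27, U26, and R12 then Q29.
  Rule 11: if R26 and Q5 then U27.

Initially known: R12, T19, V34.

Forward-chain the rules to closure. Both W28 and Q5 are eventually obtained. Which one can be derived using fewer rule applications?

Q5

Q5: From T19, V34, and R12, Rule 6 gives Q5. [1 rule application]
W28: From T19, V34, and R12, Rule 6 gives Q5. From R12, Rule 5 gives R26. From R26 and Q5, Rule 11 gives U27. From U27, Rule 7 gives W28. [4 rule applications]
Q5 needs fewer.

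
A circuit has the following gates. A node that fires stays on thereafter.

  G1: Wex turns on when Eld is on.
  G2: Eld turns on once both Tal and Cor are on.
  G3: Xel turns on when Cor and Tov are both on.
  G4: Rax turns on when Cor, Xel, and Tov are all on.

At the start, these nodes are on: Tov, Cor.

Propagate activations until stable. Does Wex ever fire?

No

Wex would need Eld (G1), but Eld never turns on.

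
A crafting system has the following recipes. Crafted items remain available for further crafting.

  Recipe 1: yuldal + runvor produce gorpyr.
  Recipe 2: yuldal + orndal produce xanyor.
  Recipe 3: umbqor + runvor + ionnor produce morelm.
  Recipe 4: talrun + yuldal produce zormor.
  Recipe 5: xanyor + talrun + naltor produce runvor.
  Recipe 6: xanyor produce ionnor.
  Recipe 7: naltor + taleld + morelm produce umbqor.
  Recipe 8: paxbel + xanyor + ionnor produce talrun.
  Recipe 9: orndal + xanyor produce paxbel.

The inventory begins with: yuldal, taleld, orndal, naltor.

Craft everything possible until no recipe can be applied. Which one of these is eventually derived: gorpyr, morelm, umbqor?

gorpyr

yuldal + orndal → xanyor (Recipe 2).
orndal + xanyor → paxbel (Recipe 9).
xanyor → ionnor (Recipe 6).
Using Recipe 8, paxbel, xanyor, and ionnor make talrun.
Using Recipe 5, xanyor, talrun, and naltor make runvor.
Using Recipe 1, yuldal and runvor make gorpyr.
morelm would need umbqor, runvor, and ionnor (Recipe 3), but umbqor is never obtained. umbqor would need naltor, taleld, and morelm (Recipe 7), but morelm is never obtained.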